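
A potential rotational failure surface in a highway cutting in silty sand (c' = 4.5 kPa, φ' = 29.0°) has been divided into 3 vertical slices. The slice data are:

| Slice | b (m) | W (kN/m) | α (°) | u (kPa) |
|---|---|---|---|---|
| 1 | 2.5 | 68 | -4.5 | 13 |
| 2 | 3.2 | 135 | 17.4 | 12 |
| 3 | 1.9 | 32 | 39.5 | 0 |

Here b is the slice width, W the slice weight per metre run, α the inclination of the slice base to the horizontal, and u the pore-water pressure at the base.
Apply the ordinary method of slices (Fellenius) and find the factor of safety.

Ordinary method of slices: FS = Σ[c'·Δl_i + (W_i cosα_i − u_i·Δl_i)·tanφ'] / Σ W_i sinα_i, with Δl_i = b_i / cosα_i.
Slice 1: Δl = 2.5/cos(-4.5°) = 2.508 m; N'_1 = 68·cos(-4.5°) − 13·2.508 = 35.2; c'Δl = 11.28; W sinα = -5.3
Slice 2: Δl = 3.2/cos17.4° = 3.353 m; N'_2 = 135·cos17.4° − 12·3.353 = 88.6; c'Δl = 15.09; W sinα = 40.4
Slice 3: Δl = 1.9/cos39.5° = 2.462 m; N'_3 = 32·cos39.5° − 0·2.462 = 24.7; c'Δl = 11.08; W sinα = 20.4
Σc'Δl = 37.5 kN/m; ΣN' = 148.5 kN/m; ΣW sinα = 55.4 kN/m
Resisting = 37.5 + 148.5·tan29.0° = 37.5 + 82.3 = 119.8 kN/m
FS = 119.8 / 55.4 = 2.162

FS = 2.16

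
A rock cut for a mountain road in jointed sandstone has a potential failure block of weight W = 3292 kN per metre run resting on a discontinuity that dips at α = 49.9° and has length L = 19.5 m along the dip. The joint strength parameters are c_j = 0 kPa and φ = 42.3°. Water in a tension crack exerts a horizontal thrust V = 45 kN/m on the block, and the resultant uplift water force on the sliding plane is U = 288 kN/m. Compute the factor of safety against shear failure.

FS = 0.64

Resolving the block weight along and normal to the plane and applying the Mohr–Coulomb strength on the joint:
N' = W cosα − U − V sinα = 3292·cos49.9° − 288 − 45·sin49.9° = 1798.0 kN/m
Driving force T = W sinα + V cosα = 3292·sin49.9° + 45·cos49.9° = 2547.1 kN/m
Resisting force R = c_j·L + N'·tanφ = 0·19.5 + 1798.0·tan42.3° = 0.0 + 1636.1 = 1636.1 kN/m
FS = R / T = 1636.1 / 2547.1 = 0.642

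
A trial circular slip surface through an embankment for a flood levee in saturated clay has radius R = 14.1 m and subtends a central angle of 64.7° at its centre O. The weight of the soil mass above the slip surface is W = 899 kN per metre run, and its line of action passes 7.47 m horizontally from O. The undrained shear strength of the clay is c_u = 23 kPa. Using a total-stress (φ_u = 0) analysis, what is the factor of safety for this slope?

FS = 0.77

Taking moments about the centre O, the resisting moment is provided by the undrained shear strength acting along the arc:
Arc length L_a = R·θ = 14.1·(64.7°·π/180) = 14.1·1.1292 = 15.92 m
M_R = c_u·L_a·R = 23·15.92·14.1 = 5163.5 kN·m/m
M_D = W·d = 899·7.47 = 6715.5 kN·m/m
FS = M_R / M_D = 5163.5 / 6715.5 = 0.769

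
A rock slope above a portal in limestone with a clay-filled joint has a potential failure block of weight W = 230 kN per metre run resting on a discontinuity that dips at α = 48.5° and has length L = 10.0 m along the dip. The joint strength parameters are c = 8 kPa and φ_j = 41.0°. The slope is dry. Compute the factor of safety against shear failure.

FS = 1.23

Resolving the block weight along and normal to the plane and applying the Mohr–Coulomb strength on the joint:
N' = W cosα = 230·cos48.5° = 152.4 kN/m
Driving force T = W sinα = 230·sin48.5° = 172.3 kN/m
Resisting force R = c·L + N'·tanφ_j = 8·10.0 + 152.4·tan41.0° = 80.0 + 132.5 = 212.5 kN/m
FS = R / T = 212.5 / 172.3 = 1.233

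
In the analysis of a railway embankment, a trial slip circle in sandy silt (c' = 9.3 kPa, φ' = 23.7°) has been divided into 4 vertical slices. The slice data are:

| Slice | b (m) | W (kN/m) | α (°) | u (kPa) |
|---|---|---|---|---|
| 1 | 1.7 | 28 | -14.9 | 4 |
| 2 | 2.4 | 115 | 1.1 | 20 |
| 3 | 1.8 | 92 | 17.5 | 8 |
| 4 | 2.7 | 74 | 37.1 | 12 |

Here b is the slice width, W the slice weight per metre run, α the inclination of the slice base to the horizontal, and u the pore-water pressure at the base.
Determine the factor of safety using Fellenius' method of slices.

FS = 2.46

Ordinary method of slices: FS = Σ[c'·Δl_i + (W_i cosα_i − u_i·Δl_i)·tanφ'] / Σ W_i sinα_i, with Δl_i = b_i / cosα_i.
Slice 1: Δl = 1.7/cos(-14.9°) = 1.759 m; N'_1 = 28·cos(-14.9°) − 4·1.759 = 20.0; c'Δl = 16.36; W sinα = -7.2
Slice 2: Δl = 2.4/cos1.1° = 2.400 m; N'_2 = 115·cos1.1° − 20·2.400 = 67.0; c'Δl = 22.32; W sinα = 2.2
Slice 3: Δl = 1.8/cos17.5° = 1.887 m; N'_3 = 92·cos17.5° − 8·1.887 = 72.6; c'Δl = 17.55; W sinα = 27.7
Slice 4: Δl = 2.7/cos37.1° = 3.385 m; N'_4 = 74·cos37.1° − 12·3.385 = 18.4; c'Δl = 31.48; W sinα = 44.6
Σc'Δl = 87.7 kN/m; ΣN' = 178.0 kN/m; ΣW sinα = 67.3 kN/m
Resisting = 87.7 + 178.0·tan23.7° = 87.7 + 78.2 = 165.9 kN/m
FS = 165.9 / 67.3 = 2.464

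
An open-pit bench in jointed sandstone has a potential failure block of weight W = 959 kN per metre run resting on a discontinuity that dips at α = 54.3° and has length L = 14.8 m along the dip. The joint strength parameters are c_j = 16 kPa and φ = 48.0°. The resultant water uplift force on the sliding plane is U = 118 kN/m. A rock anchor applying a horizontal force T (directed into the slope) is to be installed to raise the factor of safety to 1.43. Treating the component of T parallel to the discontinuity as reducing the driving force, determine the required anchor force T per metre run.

T = 223 kN/m

Resolving forces along and normal to the sliding plane, with the horizontal anchor force T adding T·sinα to the effective normal force and T·cosα acting up the plane against the driving force:
FS = [c_jL + (W cosα − U + T sinα) tanφ] / [W sinα − T cosα]
Without the anchor: N' = 441.6 kN/m, driving T_d = 778.8 kN/m, resisting R = 16·14.8 + 441.6·tan48.0° = 727.3 kN/m, FS = 0.93.
Setting FS = 1.43 and solving for T:
1.43·(778.8 − T cos54.3°) = 727.3 + T sin54.3°·tan48.0°
T·(sin54.3°·tan48.0° + 1.43·cos54.3°) = 1.43·778.8 − 727.3
T·(0.8121·1.1106 + 1.43·0.5835) = 1113.7 − 727.3 = 386.4
T·1.7364 = 386.4
T = 222.5 kN/m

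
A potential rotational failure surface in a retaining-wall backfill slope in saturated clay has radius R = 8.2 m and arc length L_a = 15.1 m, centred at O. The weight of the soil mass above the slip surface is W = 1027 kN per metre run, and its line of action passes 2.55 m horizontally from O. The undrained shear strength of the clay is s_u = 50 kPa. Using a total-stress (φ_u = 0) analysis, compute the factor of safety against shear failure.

Taking moments about the centre O, the resisting moment is provided by the undrained shear strength acting along the arc:
M_R = s_u·L_a·R = 50·15.10·8.2 = 6191.0 kN·m/m
M_D = W·d = 1027·2.55 = 2618.8 kN·m/m
FS = M_R / M_D = 6191.0 / 2618.8 = 2.364

FS = 2.36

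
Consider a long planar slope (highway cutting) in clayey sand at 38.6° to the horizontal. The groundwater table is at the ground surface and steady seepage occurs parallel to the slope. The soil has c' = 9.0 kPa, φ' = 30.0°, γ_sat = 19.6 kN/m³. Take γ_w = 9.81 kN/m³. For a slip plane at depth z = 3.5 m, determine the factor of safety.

FS = 0.63

With seepage parallel to the slope and the water table at the surface, the effective normal stress on the slip plane uses the buoyant unit weight γ' = γ_sat − γ_w while the driving shear stress uses γ_sat:
FS = [c' + γ' z cos²β tanφ'] / [γ_sat z sinβ cosβ]
γ' = 19.6 − 9.81 = 9.79 kN/m³
Numerator = 9.0 + 9.79·3.5·cos²38.6°·tan30.0° = 9.0 + 9.79·3.5·0.6108·0.5774 = 21.083 kPa
Denominator = 19.6·3.5·sin38.6°·cos38.6° = 19.6·3.5·0.6239·0.7815 = 33.448 kPa
FS = 21.083 / 33.448 = 0.630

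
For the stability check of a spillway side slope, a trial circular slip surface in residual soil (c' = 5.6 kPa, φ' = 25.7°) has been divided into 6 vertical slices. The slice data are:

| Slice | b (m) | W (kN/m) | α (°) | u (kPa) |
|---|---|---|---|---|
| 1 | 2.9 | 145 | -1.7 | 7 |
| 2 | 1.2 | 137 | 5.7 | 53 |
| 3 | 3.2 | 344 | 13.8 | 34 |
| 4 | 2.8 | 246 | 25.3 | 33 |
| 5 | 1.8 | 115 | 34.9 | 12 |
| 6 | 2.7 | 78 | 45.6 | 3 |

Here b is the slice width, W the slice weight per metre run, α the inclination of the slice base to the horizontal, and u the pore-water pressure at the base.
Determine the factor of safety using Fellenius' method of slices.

Ordinary method of slices: FS = Σ[c'·Δl_i + (W_i cosα_i − u_i·Δl_i)·tanφ'] / Σ W_i sinα_i, with Δl_i = b_i / cosα_i.
Slice 1: Δl = 2.9/cos(-1.7°) = 2.901 m; N'_1 = 145·cos(-1.7°) − 7·2.901 = 124.6; c'Δl = 16.25; W sinα = -4.3
Slice 2: Δl = 1.2/cos5.7° = 1.206 m; N'_2 = 137·cos5.7° − 53·1.206 = 72.4; c'Δl = 6.75; W sinα = 13.6
Slice 3: Δl = 3.2/cos13.8° = 3.295 m; N'_3 = 344·cos13.8° − 34·3.295 = 222.0; c'Δl = 18.45; W sinα = 82.1
Slice 4: Δl = 2.8/cos25.3° = 3.097 m; N'_4 = 246·cos25.3° − 33·3.097 = 120.2; c'Δl = 17.34; W sinα = 105.1
Slice 5: Δl = 1.8/cos34.9° = 2.195 m; N'_5 = 115·cos34.9° − 12·2.195 = 68.0; c'Δl = 12.29; W sinα = 65.8
Slice 6: Δl = 2.7/cos45.6° = 3.859 m; N'_6 = 78·cos45.6° − 3·3.859 = 43.0; c'Δl = 21.61; W sinα = 55.7
Σc'Δl = 92.7 kN/m; ΣN' = 650.2 kN/m; ΣW sinα = 318.0 kN/m
Resisting = 92.7 + 650.2·tan25.7° = 92.7 + 312.9 = 405.6 kN/m
FS = 405.6 / 318.0 = 1.276

FS = 1.28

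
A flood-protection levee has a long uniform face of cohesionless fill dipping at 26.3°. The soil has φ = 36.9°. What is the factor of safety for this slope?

For a dry cohesionless infinite slope the factor of safety is FS = tanφ / tanβ.
FS = tan36.9° / tan26.3° = 0.7508 / 0.4942 = 1.519

FS = 1.52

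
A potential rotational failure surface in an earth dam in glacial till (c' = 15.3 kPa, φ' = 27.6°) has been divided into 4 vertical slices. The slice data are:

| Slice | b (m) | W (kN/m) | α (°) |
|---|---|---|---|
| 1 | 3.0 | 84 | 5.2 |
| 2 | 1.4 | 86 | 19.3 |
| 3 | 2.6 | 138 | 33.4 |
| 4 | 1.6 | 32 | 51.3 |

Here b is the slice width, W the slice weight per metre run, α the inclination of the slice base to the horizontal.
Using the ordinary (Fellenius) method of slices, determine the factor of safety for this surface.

Ordinary method of slices: FS = Σ[c'·Δl_i + (W_i cosα_i)·tanφ'] / Σ W_i sinα_i, with Δl_i = b_i / cosα_i.
Slice 1: Δl = 3.0/cos5.2° = 3.012 m; N'_1 = 84·cos5.2° = 83.7; c'Δl = 46.09; W sinα = 7.6
Slice 2: Δl = 1.4/cos19.3° = 1.483 m; N'_2 = 86·cos19.3° = 81.2; c'Δl = 22.70; W sinα = 28.4
Slice 3: Δl = 2.6/cos33.4° = 3.114 m; N'_3 = 138·cos33.4° = 115.2; c'Δl = 47.65; W sinα = 76.0
Slice 4: Δl = 1.6/cos51.3° = 2.559 m; N'_4 = 32·cos51.3° = 20.0; c'Δl = 39.15; W sinα = 25.0
Σc'Δl = 155.6 kN/m; ΣN' = 300.0 kN/m; ΣW sinα = 137.0 kN/m
Resisting = 155.6 + 300.0·tan27.6° = 155.6 + 156.9 = 312.4 kN/m
FS = 312.4 / 137.0 = 2.281

FS = 2.28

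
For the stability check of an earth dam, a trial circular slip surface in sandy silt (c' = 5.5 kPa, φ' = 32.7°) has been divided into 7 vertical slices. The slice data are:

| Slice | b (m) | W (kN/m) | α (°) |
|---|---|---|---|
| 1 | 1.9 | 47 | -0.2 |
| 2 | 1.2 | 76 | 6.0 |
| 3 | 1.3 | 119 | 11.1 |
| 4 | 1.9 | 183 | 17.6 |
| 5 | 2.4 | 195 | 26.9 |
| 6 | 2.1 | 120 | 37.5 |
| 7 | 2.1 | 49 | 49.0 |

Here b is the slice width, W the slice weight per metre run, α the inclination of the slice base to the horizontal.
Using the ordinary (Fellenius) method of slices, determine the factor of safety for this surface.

FS = 1.90

Ordinary method of slices: FS = Σ[c'·Δl_i + (W_i cosα_i)·tanφ'] / Σ W_i sinα_i, with Δl_i = b_i / cosα_i.
Slice 1: Δl = 1.9/cos(-0.2°) = 1.900 m; N'_1 = 47·cos(-0.2°) = 47.0; c'Δl = 10.45; W sinα = -0.2
Slice 2: Δl = 1.2/cos6.0° = 1.207 m; N'_2 = 76·cos6.0° = 75.6; c'Δl = 6.64; W sinα = 7.9
Slice 3: Δl = 1.3/cos11.1° = 1.325 m; N'_3 = 119·cos11.1° = 116.8; c'Δl = 7.29; W sinα = 22.9
Slice 4: Δl = 1.9/cos17.6° = 1.993 m; N'_4 = 183·cos17.6° = 174.4; c'Δl = 10.96; W sinα = 55.3
Slice 5: Δl = 2.4/cos26.9° = 2.691 m; N'_5 = 195·cos26.9° = 173.9; c'Δl = 14.80; W sinα = 88.2
Slice 6: Δl = 2.1/cos37.5° = 2.647 m; N'_6 = 120·cos37.5° = 95.2; c'Δl = 14.56; W sinα = 73.1
Slice 7: Δl = 2.1/cos49.0° = 3.201 m; N'_7 = 49·cos49.0° = 32.1; c'Δl = 17.61; W sinα = 37.0
Σc'Δl = 82.3 kN/m; ΣN' = 715.0 kN/m; ΣW sinα = 284.3 kN/m
Resisting = 82.3 + 715.0·tan32.7° = 82.3 + 459.0 = 541.3 kN/m
FS = 541.3 / 284.3 = 1.904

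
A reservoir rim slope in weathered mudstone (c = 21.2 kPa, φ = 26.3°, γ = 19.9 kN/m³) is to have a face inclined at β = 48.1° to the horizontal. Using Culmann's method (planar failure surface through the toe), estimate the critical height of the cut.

Culmann's analysis gives the critical failure plane at α_cr = (β + φ)/2 = (48.1 + 26.3)/2 = 37.2°, and the critical height
H_c = (4c/γ) · sinβ cosφ / [1 − cos(β − φ)]
    = (4·21.2/19.9) · sin48.1°·cos26.3° / [1 − cos(21.8°)]
    = 4.261 · 0.7443·0.8965 / [1 − 0.9285]
    = 4.261 · 0.6673 / 0.0715
    = 39.76 m

H_c = 39.76 m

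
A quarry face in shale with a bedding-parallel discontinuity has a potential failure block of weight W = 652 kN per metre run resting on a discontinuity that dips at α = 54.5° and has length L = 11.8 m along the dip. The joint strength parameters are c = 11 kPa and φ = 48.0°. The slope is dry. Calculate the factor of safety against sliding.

Resolving the block weight along and normal to the plane and applying the Mohr–Coulomb strength on the joint:
N' = W cosα = 652·cos54.5° = 378.6 kN/m
Driving force T = W sinα = 652·sin54.5° = 530.8 kN/m
Resisting force R = c·L + N'·tanφ = 11·11.8 + 378.6·tan48.0° = 129.8 + 420.5 = 550.3 kN/m
FS = R / T = 550.3 / 530.8 = 1.037

FS = 1.04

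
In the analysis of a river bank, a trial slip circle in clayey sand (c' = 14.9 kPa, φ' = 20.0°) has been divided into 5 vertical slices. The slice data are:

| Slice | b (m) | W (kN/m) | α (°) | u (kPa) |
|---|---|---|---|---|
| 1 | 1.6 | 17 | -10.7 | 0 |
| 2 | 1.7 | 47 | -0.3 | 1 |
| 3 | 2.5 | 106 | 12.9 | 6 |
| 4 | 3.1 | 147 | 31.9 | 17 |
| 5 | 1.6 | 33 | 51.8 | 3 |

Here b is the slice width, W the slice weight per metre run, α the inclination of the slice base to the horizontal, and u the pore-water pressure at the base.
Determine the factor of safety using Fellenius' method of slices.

FS = 2.12

Ordinary method of slices: FS = Σ[c'·Δl_i + (W_i cosα_i − u_i·Δl_i)·tanφ'] / Σ W_i sinα_i, with Δl_i = b_i / cosα_i.
Slice 1: Δl = 1.6/cos(-10.7°) = 1.628 m; N'_1 = 17·cos(-10.7°) − 0·1.628 = 16.7; c'Δl = 24.26; W sinα = -3.2
Slice 2: Δl = 1.7/cos(-0.3°) = 1.700 m; N'_2 = 47·cos(-0.3°) − 1·1.700 = 45.3; c'Δl = 25.33; W sinα = -0.2
Slice 3: Δl = 2.5/cos12.9° = 2.565 m; N'_3 = 106·cos12.9° − 6·2.565 = 87.9; c'Δl = 38.21; W sinα = 23.7
Slice 4: Δl = 3.1/cos31.9° = 3.651 m; N'_4 = 147·cos31.9° − 17·3.651 = 62.7; c'Δl = 54.41; W sinα = 77.7
Slice 5: Δl = 1.6/cos51.8° = 2.587 m; N'_5 = 33·cos51.8° − 3·2.587 = 12.6; c'Δl = 38.55; W sinα = 25.9
Σc'Δl = 180.8 kN/m; ΣN' = 225.3 kN/m; ΣW sinα = 123.9 kN/m
Resisting = 180.8 + 225.3·tan20.0° = 180.8 + 82.0 = 262.8 kN/m
FS = 262.8 / 123.9 = 2.121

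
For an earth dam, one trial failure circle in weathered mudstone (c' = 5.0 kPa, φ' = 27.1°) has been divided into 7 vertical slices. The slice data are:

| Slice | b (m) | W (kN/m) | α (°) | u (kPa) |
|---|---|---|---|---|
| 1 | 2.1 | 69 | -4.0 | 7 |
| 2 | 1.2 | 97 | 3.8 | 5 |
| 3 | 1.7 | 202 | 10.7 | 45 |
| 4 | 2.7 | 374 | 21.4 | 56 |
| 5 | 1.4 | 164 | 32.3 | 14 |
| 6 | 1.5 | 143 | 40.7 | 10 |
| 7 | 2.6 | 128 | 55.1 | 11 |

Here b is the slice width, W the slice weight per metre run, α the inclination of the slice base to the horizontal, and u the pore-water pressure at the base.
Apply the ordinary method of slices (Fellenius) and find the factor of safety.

Ordinary method of slices: FS = Σ[c'·Δl_i + (W_i cosα_i − u_i·Δl_i)·tanφ'] / Σ W_i sinα_i, with Δl_i = b_i / cosα_i.
Slice 1: Δl = 2.1/cos(-4.0°) = 2.105 m; N'_1 = 69·cos(-4.0°) − 7·2.105 = 54.1; c'Δl = 10.53; W sinα = -4.8
Slice 2: Δl = 1.2/cos3.8° = 1.203 m; N'_2 = 97·cos3.8° − 5·1.203 = 90.8; c'Δl = 6.01; W sinα = 6.4
Slice 3: Δl = 1.7/cos10.7° = 1.730 m; N'_3 = 202·cos10.7° − 45·1.730 = 120.6; c'Δl = 8.65; W sinα = 37.5
Slice 4: Δl = 2.7/cos21.4° = 2.900 m; N'_4 = 374·cos21.4° − 56·2.900 = 185.8; c'Δl = 14.50; W sinα = 136.5
Slice 5: Δl = 1.4/cos32.3° = 1.656 m; N'_5 = 164·cos32.3° − 14·1.656 = 115.4; c'Δl = 8.28; W sinα = 87.6
Slice 6: Δl = 1.5/cos40.7° = 1.979 m; N'_6 = 143·cos40.7° − 10·1.979 = 88.6; c'Δl = 9.89; W sinα = 93.3
Slice 7: Δl = 2.6/cos55.1° = 4.544 m; N'_7 = 128·cos55.1° − 11·4.544 = 23.2; c'Δl = 22.72; W sinα = 105.0
Σc'Δl = 80.6 kN/m; ΣN' = 678.6 kN/m; ΣW sinα = 461.4 kN/m
Resisting = 80.6 + 678.6·tan27.1° = 80.6 + 347.3 = 427.9 kN/m
FS = 427.9 / 461.4 = 0.927

FS = 0.93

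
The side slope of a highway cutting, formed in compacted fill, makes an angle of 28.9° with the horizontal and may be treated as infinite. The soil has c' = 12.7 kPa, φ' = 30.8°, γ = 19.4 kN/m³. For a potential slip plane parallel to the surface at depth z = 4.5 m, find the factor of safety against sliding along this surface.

For an infinite slope with a slip plane parallel to the surface (no pore pressure): FS = [c' + γz cos²β tanφ'] / [γz sinβ cosβ].
γz = 19.4·4.5 = 87.30 kN/m²
Numerator = 12.7 + 87.30·cos²28.9°·tan30.8° = 12.7 + 87.30·0.7664·0.5961 = 52.586 kPa
Denominator = 87.30·sin28.9°·cos28.9° = 87.30·0.4833·0.8755 = 36.936 kPa
FS = 52.586 / 36.936 = 1.424

FS = 1.42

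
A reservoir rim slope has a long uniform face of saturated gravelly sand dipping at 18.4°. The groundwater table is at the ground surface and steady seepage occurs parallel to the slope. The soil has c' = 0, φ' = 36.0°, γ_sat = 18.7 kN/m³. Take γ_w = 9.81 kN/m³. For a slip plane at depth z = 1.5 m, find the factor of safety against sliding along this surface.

With seepage parallel to the slope and the water table at the surface, the effective normal stress on the slip plane uses the buoyant unit weight γ' = γ_sat − γ_w while the driving shear stress uses γ_sat:
FS = [c' + γ' z cos²β tanφ'] / [γ_sat z sinβ cosβ]
(For c' = 0 this reduces to FS = (γ'/γ_sat)·tanφ'/tanβ.)
γ' = 18.7 − 9.81 = 8.89 kN/m³
Numerator = 0.0 + 8.89·1.5·cos²18.4°·tan36.0° = 0.0 + 8.89·1.5·0.9004·0.7265 = 8.723 kPa
Denominator = 18.7·1.5·sin18.4°·cos18.4° = 18.7·1.5·0.3156·0.9489 = 8.401 kPa
FS = 8.723 / 8.401 = 1.038

FS = 1.04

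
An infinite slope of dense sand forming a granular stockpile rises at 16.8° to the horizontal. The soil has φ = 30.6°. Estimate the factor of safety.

For a dry cohesionless infinite slope the factor of safety is FS = tanφ / tanβ.
FS = tan30.6° / tan16.8° = 0.5914 / 0.3019 = 1.959

FS = 1.96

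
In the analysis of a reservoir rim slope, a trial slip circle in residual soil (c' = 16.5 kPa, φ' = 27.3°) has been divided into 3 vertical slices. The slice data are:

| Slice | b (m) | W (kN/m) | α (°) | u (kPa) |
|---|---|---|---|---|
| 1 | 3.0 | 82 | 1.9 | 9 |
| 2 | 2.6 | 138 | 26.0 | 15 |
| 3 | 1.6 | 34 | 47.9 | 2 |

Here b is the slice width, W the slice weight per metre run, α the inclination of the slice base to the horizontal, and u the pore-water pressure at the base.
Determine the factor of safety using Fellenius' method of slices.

Ordinary method of slices: FS = Σ[c'·Δl_i + (W_i cosα_i − u_i·Δl_i)·tanφ'] / Σ W_i sinα_i, with Δl_i = b_i / cosα_i.
Slice 1: Δl = 3.0/cos1.9° = 3.002 m; N'_1 = 82·cos1.9° − 9·3.002 = 54.9; c'Δl = 49.53; W sinα = 2.7
Slice 2: Δl = 2.6/cos26.0° = 2.893 m; N'_2 = 138·cos26.0° − 15·2.893 = 80.6; c'Δl = 47.73; W sinα = 60.5
Slice 3: Δl = 1.6/cos47.9° = 2.387 m; N'_3 = 34·cos47.9° − 2·2.387 = 18.0; c'Δl = 39.38; W sinα = 25.2
Σc'Δl = 136.6 kN/m; ΣN' = 153.6 kN/m; ΣW sinα = 88.4 kN/m
Resisting = 136.6 + 153.6·tan27.3° = 136.6 + 79.3 = 215.9 kN/m
FS = 215.9 / 88.4 = 2.441

FS = 2.44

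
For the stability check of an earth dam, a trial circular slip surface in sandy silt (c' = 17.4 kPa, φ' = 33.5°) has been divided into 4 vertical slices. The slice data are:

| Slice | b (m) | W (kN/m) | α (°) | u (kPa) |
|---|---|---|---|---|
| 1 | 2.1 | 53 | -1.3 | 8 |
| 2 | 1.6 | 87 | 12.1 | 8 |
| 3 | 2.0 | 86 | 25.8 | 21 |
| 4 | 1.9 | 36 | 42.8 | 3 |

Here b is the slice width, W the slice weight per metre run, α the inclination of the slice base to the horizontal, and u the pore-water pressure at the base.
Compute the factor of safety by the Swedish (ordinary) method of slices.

FS = 3.21

Ordinary method of slices: FS = Σ[c'·Δl_i + (W_i cosα_i − u_i·Δl_i)·tanφ'] / Σ W_i sinα_i, with Δl_i = b_i / cosα_i.
Slice 1: Δl = 2.1/cos(-1.3°) = 2.101 m; N'_1 = 53·cos(-1.3°) − 8·2.101 = 36.2; c'Δl = 36.55; W sinα = -1.2
Slice 2: Δl = 1.6/cos12.1° = 1.636 m; N'_2 = 87·cos12.1° − 8·1.636 = 72.0; c'Δl = 28.47; W sinα = 18.2
Slice 3: Δl = 2.0/cos25.8° = 2.221 m; N'_3 = 86·cos25.8° − 21·2.221 = 30.8; c'Δl = 38.65; W sinα = 37.4
Slice 4: Δl = 1.9/cos42.8° = 2.590 m; N'_4 = 36·cos42.8° − 3·2.590 = 18.6; c'Δl = 45.06; W sinα = 24.5
Σc'Δl = 148.7 kN/m; ΣN' = 157.6 kN/m; ΣW sinα = 78.9 kN/m
Resisting = 148.7 + 157.6·tan33.5° = 148.7 + 104.3 = 253.0 kN/m
FS = 253.0 / 78.9 = 3.206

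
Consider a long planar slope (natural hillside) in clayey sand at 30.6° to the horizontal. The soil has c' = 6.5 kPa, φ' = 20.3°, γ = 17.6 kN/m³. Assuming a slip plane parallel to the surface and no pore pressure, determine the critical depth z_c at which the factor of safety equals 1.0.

z_c = 2.25 m

Setting FS = 1.00 in FS = [c' + γz cos²β tanφ'] / [γz sinβ cosβ] and solving for z:
z = c' / [γ cosβ (FS·sinβ − cosβ·tanφ')]
  = 6.5 / [17.6·cos30.6°·(1.00·sin30.6° − cos30.6°·tan20.3°)]
  = 6.5 / [17.6·0.8607·(1.00·0.5090 − 0.8607·0.3699)]
  = 6.5 / 2.8881 = 2.251 m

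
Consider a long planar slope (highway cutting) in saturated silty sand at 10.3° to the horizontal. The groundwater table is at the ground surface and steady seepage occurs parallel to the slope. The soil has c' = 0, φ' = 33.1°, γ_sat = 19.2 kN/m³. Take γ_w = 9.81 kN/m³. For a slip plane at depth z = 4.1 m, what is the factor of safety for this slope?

FS = 1.75

With seepage parallel to the slope and the water table at the surface, the effective normal stress on the slip plane uses the buoyant unit weight γ' = γ_sat − γ_w while the driving shear stress uses γ_sat:
FS = [c' + γ' z cos²β tanφ'] / [γ_sat z sinβ cosβ]
(For c' = 0 this reduces to FS = (γ'/γ_sat)·tanφ'/tanβ.)
γ' = 19.2 − 9.81 = 9.39 kN/m³
Numerator = 0.0 + 9.39·4.1·cos²10.3°·tan33.1° = 0.0 + 9.39·4.1·0.9680·0.6519 = 24.295 kPa
Denominator = 19.2·4.1·sin10.3°·cos10.3° = 19.2·4.1·0.1788·0.9839 = 13.848 kPa
FS = 24.295 / 13.848 = 1.754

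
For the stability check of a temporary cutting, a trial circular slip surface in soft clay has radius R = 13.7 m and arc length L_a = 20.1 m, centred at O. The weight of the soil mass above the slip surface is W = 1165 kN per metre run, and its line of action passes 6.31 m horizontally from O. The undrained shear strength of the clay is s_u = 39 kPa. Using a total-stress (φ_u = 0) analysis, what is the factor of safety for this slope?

FS = 1.46

Taking moments about the centre O, the resisting moment is provided by the undrained shear strength acting along the arc:
M_R = s_u·L_a·R = 39·20.10·13.7 = 10739.4 kN·m/m
M_D = W·d = 1165·6.31 = 7351.1 kN·m/m
FS = M_R / M_D = 10739.4 / 7351.1 = 1.461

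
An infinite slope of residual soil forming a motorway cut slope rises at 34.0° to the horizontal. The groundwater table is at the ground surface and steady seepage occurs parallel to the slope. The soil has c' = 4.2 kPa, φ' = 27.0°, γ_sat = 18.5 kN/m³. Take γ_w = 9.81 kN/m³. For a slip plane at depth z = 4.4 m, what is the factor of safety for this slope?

FS = 0.47

With seepage parallel to the slope and the water table at the surface, the effective normal stress on the slip plane uses the buoyant unit weight γ' = γ_sat − γ_w while the driving shear stress uses γ_sat:
FS = [c' + γ' z cos²β tanφ'] / [γ_sat z sinβ cosβ]
γ' = 18.5 − 9.81 = 8.69 kN/m³
Numerator = 4.2 + 8.69·4.4·cos²34.0°·tan27.0° = 4.2 + 8.69·4.4·0.6873·0.5095 = 17.590 kPa
Denominator = 18.5·4.4·sin34.0°·cos34.0° = 18.5·4.4·0.5592·0.8290 = 37.736 kPa
FS = 17.590 / 37.736 = 0.466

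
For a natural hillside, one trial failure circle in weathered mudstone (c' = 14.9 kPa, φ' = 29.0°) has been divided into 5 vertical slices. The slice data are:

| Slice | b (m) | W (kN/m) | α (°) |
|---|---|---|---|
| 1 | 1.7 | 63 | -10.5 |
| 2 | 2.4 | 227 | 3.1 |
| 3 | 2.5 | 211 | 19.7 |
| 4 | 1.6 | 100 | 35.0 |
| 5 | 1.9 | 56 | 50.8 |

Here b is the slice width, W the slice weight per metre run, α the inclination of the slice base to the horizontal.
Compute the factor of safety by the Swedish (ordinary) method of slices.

FS = 2.95

Ordinary method of slices: FS = Σ[c'·Δl_i + (W_i cosα_i)·tanφ'] / Σ W_i sinα_i, with Δl_i = b_i / cosα_i.
Slice 1: Δl = 1.7/cos(-10.5°) = 1.729 m; N'_1 = 63·cos(-10.5°) = 61.9; c'Δl = 25.76; W sinα = -11.5
Slice 2: Δl = 2.4/cos3.1° = 2.404 m; N'_2 = 227·cos3.1° = 226.7; c'Δl = 35.81; W sinα = 12.3
Slice 3: Δl = 2.5/cos19.7° = 2.655 m; N'_3 = 211·cos19.7° = 198.7; c'Δl = 39.57; W sinα = 71.1
Slice 4: Δl = 1.6/cos35.0° = 1.953 m; N'_4 = 100·cos35.0° = 81.9; c'Δl = 29.10; W sinα = 57.4
Slice 5: Δl = 1.9/cos50.8° = 3.006 m; N'_5 = 56·cos50.8° = 35.4; c'Δl = 44.79; W sinα = 43.4
Σc'Δl = 175.0 kN/m; ΣN' = 604.6 kN/m; ΣW sinα = 172.7 kN/m
Resisting = 175.0 + 604.6·tan29.0° = 175.0 + 335.1 = 510.2 kN/m
FS = 510.2 / 172.7 = 2.954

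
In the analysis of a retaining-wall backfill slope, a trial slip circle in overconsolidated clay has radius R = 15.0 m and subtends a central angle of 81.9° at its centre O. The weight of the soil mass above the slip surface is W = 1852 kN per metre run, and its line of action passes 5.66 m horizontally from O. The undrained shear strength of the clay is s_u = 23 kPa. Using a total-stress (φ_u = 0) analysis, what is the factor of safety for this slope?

Taking moments about the centre O, the resisting moment is provided by the undrained shear strength acting along the arc:
Arc length L_a = R·θ = 15.0·(81.9°·π/180) = 15.0·1.4294 = 21.44 m
M_R = s_u·L_a·R = 23·21.44·15.0 = 7397.3 kN·m/m
M_D = W·d = 1852·5.66 = 10482.3 kN·m/m
FS = M_R / M_D = 7397.3 / 10482.3 = 0.706

FS = 0.71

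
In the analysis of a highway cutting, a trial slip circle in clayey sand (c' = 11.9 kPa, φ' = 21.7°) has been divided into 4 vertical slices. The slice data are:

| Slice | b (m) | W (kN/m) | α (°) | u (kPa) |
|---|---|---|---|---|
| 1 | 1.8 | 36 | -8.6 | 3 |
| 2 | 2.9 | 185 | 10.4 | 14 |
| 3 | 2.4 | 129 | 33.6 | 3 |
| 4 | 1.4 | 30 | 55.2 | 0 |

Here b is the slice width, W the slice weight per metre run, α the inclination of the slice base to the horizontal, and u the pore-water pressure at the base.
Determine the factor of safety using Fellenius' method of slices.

FS = 1.89

Ordinary method of slices: FS = Σ[c'·Δl_i + (W_i cosα_i − u_i·Δl_i)·tanφ'] / Σ W_i sinα_i, with Δl_i = b_i / cosα_i.
Slice 1: Δl = 1.8/cos(-8.6°) = 1.820 m; N'_1 = 36·cos(-8.6°) − 3·1.820 = 30.1; c'Δl = 21.66; W sinα = -5.4
Slice 2: Δl = 2.9/cos10.4° = 2.948 m; N'_2 = 185·cos10.4° − 14·2.948 = 140.7; c'Δl = 35.09; W sinα = 33.4
Slice 3: Δl = 2.4/cos33.6° = 2.881 m; N'_3 = 129·cos33.6° − 3·2.881 = 98.8; c'Δl = 34.29; W sinα = 71.4
Slice 4: Δl = 1.4/cos55.2° = 2.453 m; N'_4 = 30·cos55.2° − 0·2.453 = 17.1; c'Δl = 29.19; W sinα = 24.6
Σc'Δl = 120.2 kN/m; ΣN' = 286.7 kN/m; ΣW sinα = 124.0 kN/m
Resisting = 120.2 + 286.7·tan21.7° = 120.2 + 114.1 = 234.3 kN/m
FS = 234.3 / 124.0 = 1.889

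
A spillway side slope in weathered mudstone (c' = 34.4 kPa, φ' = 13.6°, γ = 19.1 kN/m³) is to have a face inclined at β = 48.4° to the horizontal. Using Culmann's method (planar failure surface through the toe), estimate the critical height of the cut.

H_c = 29.28 m

Culmann's analysis gives the critical failure plane at α_cr = (β + φ')/2 = (48.4 + 13.6)/2 = 31.0°, and the critical height
H_c = (4c'/γ) · sinβ cosφ' / [1 − cos(β − φ')]
    = (4·34.4/19.1) · sin48.4°·cos13.6° / [1 − cos(34.8°)]
    = 7.204 · 0.7478·0.9720 / [1 − 0.8211]
    = 7.204 · 0.7268 / 0.1789
    = 29.28 m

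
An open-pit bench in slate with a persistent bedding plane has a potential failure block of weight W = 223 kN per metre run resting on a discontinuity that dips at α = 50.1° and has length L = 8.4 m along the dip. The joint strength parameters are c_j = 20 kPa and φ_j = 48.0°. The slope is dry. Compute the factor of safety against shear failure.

Resolving the block weight along and normal to the plane and applying the Mohr–Coulomb strength on the joint:
N' = W cosα = 223·cos50.1° = 143.0 kN/m
Driving force T = W sinα = 223·sin50.1° = 171.1 kN/m
Resisting force R = c_j·L + N'·tanφ_j = 20·8.4 + 143.0·tan48.0° = 168.0 + 158.9 = 326.9 kN/m
FS = R / T = 326.9 / 171.1 = 1.911

FS = 1.91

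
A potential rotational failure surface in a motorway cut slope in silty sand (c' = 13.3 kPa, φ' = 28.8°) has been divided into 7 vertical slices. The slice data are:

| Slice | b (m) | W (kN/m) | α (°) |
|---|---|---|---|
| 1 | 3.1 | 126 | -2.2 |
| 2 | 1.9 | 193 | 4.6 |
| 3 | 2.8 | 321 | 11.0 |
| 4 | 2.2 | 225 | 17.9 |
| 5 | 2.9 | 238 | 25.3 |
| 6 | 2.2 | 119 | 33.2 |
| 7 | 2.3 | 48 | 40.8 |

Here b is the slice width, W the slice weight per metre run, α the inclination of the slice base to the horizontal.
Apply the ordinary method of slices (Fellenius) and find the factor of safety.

Ordinary method of slices: FS = Σ[c'·Δl_i + (W_i cosα_i)·tanφ'] / Σ W_i sinα_i, with Δl_i = b_i / cosα_i.
Slice 1: Δl = 3.1/cos(-2.2°) = 3.102 m; N'_1 = 126·cos(-2.2°) = 125.9; c'Δl = 41.26; W sinα = -4.8
Slice 2: Δl = 1.9/cos4.6° = 1.906 m; N'_2 = 193·cos4.6° = 192.4; c'Δl = 25.35; W sinα = 15.5
Slice 3: Δl = 2.8/cos11.0° = 2.852 m; N'_3 = 321·cos11.0° = 315.1; c'Δl = 37.94; W sinα = 61.2
Slice 4: Δl = 2.2/cos17.9° = 2.312 m; N'_4 = 225·cos17.9° = 214.1; c'Δl = 30.75; W sinα = 69.2
Slice 5: Δl = 2.9/cos25.3° = 3.208 m; N'_5 = 238·cos25.3° = 215.2; c'Δl = 42.66; W sinα = 101.7
Slice 6: Δl = 2.2/cos33.2° = 2.629 m; N'_6 = 119·cos33.2° = 99.6; c'Δl = 34.97; W sinα = 65.2
Slice 7: Δl = 2.3/cos40.8° = 3.038 m; N'_7 = 48·cos40.8° = 36.3; c'Δl = 40.41; W sinα = 31.4
Σc'Δl = 253.3 kN/m; ΣN' = 1198.6 kN/m; ΣW sinα = 339.3 kN/m
Resisting = 253.3 + 1198.6·tan28.8° = 253.3 + 658.9 = 912.3 kN/m
FS = 912.3 / 339.3 = 2.689

FS = 2.69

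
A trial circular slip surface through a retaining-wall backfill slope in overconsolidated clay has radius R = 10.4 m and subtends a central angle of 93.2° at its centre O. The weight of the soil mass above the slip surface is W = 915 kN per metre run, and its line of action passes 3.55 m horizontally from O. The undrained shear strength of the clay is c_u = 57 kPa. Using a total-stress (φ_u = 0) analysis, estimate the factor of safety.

FS = 3.09

Taking moments about the centre O, the resisting moment is provided by the undrained shear strength acting along the arc:
Arc length L_a = R·θ = 10.4·(93.2°·π/180) = 10.4·1.6266 = 16.92 m
M_R = c_u·L_a·R = 57·16.92·10.4 = 10028.5 kN·m/m
M_D = W·d = 915·3.55 = 3248.2 kN·m/m
FS = M_R / M_D = 10028.5 / 3248.2 = 3.087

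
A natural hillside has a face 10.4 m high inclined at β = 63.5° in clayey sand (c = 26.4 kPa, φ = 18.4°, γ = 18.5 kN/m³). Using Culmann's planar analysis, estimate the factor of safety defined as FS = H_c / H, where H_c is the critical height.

H_c = (4c/γ) · sinβ cosφ / [1 − cos(β − φ)]
    = (4·26.4/18.5) · sin63.5°·cos18.4° / [1 − cos45.1°]
    = 5.708 · 0.8492 / 0.2941 = 16.48 m
FS = H_c / H = 16.48 / 10.4 = 1.585

FS = 1.58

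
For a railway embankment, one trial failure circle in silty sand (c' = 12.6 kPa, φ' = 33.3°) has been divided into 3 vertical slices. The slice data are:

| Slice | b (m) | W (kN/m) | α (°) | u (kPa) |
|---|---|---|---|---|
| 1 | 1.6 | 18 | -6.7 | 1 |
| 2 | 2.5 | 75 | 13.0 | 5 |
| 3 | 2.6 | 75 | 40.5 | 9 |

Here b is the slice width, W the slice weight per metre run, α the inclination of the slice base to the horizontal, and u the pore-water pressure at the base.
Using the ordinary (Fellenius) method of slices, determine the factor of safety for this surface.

Ordinary method of slices: FS = Σ[c'·Δl_i + (W_i cosα_i − u_i·Δl_i)·tanφ'] / Σ W_i sinα_i, with Δl_i = b_i / cosα_i.
Slice 1: Δl = 1.6/cos(-6.7°) = 1.611 m; N'_1 = 18·cos(-6.7°) − 1·1.611 = 16.3; c'Δl = 20.30; W sinα = -2.1
Slice 2: Δl = 2.5/cos13.0° = 2.566 m; N'_2 = 75·cos13.0° − 5·2.566 = 60.2; c'Δl = 32.33; W sinα = 16.9
Slice 3: Δl = 2.6/cos40.5° = 3.419 m; N'_3 = 75·cos40.5° − 9·3.419 = 26.3; c'Δl = 43.08; W sinα = 48.7
Σc'Δl = 95.7 kN/m; ΣN' = 102.8 kN/m; ΣW sinα = 63.5 kN/m
Resisting = 95.7 + 102.8·tan33.3° = 95.7 + 67.5 = 163.2 kN/m
FS = 163.2 / 63.5 = 2.571

FS = 2.57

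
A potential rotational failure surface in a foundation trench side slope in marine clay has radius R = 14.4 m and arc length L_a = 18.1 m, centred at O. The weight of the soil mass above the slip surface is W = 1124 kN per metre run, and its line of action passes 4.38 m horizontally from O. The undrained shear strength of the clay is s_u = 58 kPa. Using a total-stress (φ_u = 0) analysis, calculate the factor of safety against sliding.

Taking moments about the centre O, the resisting moment is provided by the undrained shear strength acting along the arc:
M_R = s_u·L_a·R = 58·18.10·14.4 = 15117.1 kN·m/m
M_D = W·d = 1124·4.38 = 4923.1 kN·m/m
FS = M_R / M_D = 15117.1 / 4923.1 = 3.071

FS = 3.07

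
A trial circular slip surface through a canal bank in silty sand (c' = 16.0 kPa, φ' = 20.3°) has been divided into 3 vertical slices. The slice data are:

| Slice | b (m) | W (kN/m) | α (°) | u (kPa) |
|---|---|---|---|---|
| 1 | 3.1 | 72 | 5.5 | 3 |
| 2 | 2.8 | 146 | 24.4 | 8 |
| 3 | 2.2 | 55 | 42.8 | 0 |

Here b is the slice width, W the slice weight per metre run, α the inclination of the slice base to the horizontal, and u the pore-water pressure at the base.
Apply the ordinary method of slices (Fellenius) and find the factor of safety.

Ordinary method of slices: FS = Σ[c'·Δl_i + (W_i cosα_i − u_i·Δl_i)·tanφ'] / Σ W_i sinα_i, with Δl_i = b_i / cosα_i.
Slice 1: Δl = 3.1/cos5.5° = 3.114 m; N'_1 = 72·cos5.5° − 3·3.114 = 62.3; c'Δl = 49.83; W sinα = 6.9
Slice 2: Δl = 2.8/cos24.4° = 3.075 m; N'_2 = 146·cos24.4° − 8·3.075 = 108.4; c'Δl = 49.19; W sinα = 60.3
Slice 3: Δl = 2.2/cos42.8° = 2.998 m; N'_3 = 55·cos42.8° − 0·2.998 = 40.4; c'Δl = 47.97; W sinα = 37.4
Σc'Δl = 147.0 kN/m; ΣN' = 211.0 kN/m; ΣW sinα = 104.6 kN/m
Resisting = 147.0 + 211.0·tan20.3° = 147.0 + 78.1 = 225.1 kN/m
FS = 225.1 / 104.6 = 2.152

FS = 2.15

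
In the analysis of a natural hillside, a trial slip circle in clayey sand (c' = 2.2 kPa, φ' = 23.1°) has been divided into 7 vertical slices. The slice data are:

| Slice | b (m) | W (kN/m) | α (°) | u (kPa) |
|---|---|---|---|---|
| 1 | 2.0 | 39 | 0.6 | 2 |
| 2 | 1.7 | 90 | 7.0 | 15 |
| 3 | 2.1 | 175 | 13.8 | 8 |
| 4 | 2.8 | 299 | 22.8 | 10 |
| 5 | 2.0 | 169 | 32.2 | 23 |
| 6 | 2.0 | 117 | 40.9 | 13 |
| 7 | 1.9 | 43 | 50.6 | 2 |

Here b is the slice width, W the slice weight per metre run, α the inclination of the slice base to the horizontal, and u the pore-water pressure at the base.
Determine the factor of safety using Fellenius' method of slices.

Ordinary method of slices: FS = Σ[c'·Δl_i + (W_i cosα_i − u_i·Δl_i)·tanφ'] / Σ W_i sinα_i, with Δl_i = b_i / cosα_i.
Slice 1: Δl = 2.0/cos0.6° = 2.000 m; N'_1 = 39·cos0.6° − 2·2.000 = 35.0; c'Δl = 4.40; W sinα = 0.4
Slice 2: Δl = 1.7/cos7.0° = 1.713 m; N'_2 = 90·cos7.0° − 15·1.713 = 63.6; c'Δl = 3.77; W sinα = 11.0
Slice 3: Δl = 2.1/cos13.8° = 2.162 m; N'_3 = 175·cos13.8° − 8·2.162 = 152.6; c'Δl = 4.76; W sinα = 41.7
Slice 4: Δl = 2.8/cos22.8° = 3.037 m; N'_4 = 299·cos22.8° − 10·3.037 = 245.3; c'Δl = 6.68; W sinα = 115.9
Slice 5: Δl = 2.0/cos32.2° = 2.364 m; N'_5 = 169·cos32.2° − 23·2.364 = 88.6; c'Δl = 5.20; W sinα = 90.1
Slice 6: Δl = 2.0/cos40.9° = 2.646 m; N'_6 = 117·cos40.9° − 13·2.646 = 54.0; c'Δl = 5.82; W sinα = 76.6
Slice 7: Δl = 1.9/cos50.6° = 2.993 m; N'_7 = 43·cos50.6° − 2·2.993 = 21.3; c'Δl = 6.59; W sinα = 33.2
Σc'Δl = 37.2 kN/m; ΣN' = 660.5 kN/m; ΣW sinα = 368.9 kN/m
Resisting = 37.2 + 660.5·tan23.1° = 37.2 + 281.7 = 319.0 kN/m
FS = 319.0 / 368.9 = 0.865

FS = 0.86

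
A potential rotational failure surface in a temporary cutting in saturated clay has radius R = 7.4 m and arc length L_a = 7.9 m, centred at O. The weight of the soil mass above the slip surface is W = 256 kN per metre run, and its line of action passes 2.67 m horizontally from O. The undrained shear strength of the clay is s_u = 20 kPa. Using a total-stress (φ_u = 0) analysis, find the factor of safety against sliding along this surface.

Taking moments about the centre O, the resisting moment is provided by the undrained shear strength acting along the arc:
M_R = s_u·L_a·R = 20·7.90·7.4 = 1169.2 kN·m/m
M_D = W·d = 256·2.67 = 683.5 kN·m/m
FS = M_R / M_D = 1169.2 / 683.5 = 1.711

FS = 1.71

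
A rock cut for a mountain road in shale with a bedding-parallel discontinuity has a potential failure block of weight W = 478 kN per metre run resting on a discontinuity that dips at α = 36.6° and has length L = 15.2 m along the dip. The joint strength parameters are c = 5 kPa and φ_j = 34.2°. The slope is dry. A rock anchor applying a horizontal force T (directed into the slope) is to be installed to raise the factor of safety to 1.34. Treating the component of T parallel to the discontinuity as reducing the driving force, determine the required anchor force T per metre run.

T = 30 kN/m

Resolving forces along and normal to the sliding plane, with the horizontal anchor force T adding T·sinα to the effective normal force and T·cosα acting up the plane against the driving force:
FS = [cL + (W cosα + T sinα) tanφ_j] / [W sinα − T cosα]
Without the anchor: N' = 383.7 kN/m, driving T_d = 285.0 kN/m, resisting R = 5·15.2 + 383.7·tan34.2° = 336.8 kN/m, FS = 1.18.
Setting FS = 1.34 and solving for T:
1.34·(285.0 − T cos36.6°) = 336.8 + T sin36.6°·tan34.2°
T·(sin36.6°·tan34.2° + 1.34·cos36.6°) = 1.34·285.0 − 336.8
T·(0.5962·0.6796 + 1.34·0.8028) = 381.9 − 336.8 = 45.1
T·1.4810 = 45.1
T = 30.5 kN/m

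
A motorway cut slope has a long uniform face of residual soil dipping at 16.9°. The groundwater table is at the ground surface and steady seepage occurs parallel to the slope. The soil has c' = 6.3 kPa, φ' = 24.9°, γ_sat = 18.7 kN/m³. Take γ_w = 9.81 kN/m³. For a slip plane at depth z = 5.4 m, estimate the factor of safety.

FS = 0.95

With seepage parallel to the slope and the water table at the surface, the effective normal stress on the slip plane uses the buoyant unit weight γ' = γ_sat − γ_w while the driving shear stress uses γ_sat:
FS = [c' + γ' z cos²β tanφ'] / [γ_sat z sinβ cosβ]
γ' = 18.7 − 9.81 = 8.89 kN/m³
Numerator = 6.3 + 8.89·5.4·cos²16.9°·tan24.9° = 6.3 + 8.89·5.4·0.9155·0.4642 = 26.701 kPa
Denominator = 18.7·5.4·sin16.9°·cos16.9° = 18.7·5.4·0.2907·0.9568 = 28.087 kPa
FS = 26.701 / 28.087 = 0.951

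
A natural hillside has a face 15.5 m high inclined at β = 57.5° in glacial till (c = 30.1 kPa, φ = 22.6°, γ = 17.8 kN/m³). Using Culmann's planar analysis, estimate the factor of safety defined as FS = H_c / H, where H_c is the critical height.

H_c = (4c/γ) · sinβ cosφ / [1 − cos(β − φ)]
    = (4·30.1/17.8) · sin57.5°·cos22.6° / [1 − cos34.9°]
    = 6.764 · 0.7786 / 0.1798 = 29.28 m
FS = H_c / H = 29.28 / 15.5 = 1.889

FS = 1.89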